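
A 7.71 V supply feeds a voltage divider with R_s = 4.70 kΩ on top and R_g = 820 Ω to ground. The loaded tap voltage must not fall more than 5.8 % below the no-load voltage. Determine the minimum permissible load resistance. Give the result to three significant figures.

Output resistance R_th = R_s‖R_g = (4700 × 820)/5520 = 698.2 Ω.
The fractional drop is R_th/(R_th + R_L); requiring this ≤ 0.0580 gives R_L ≥ R_th(1/0.0580 − 1) = 698.2 × 16.24 = 11.3 kΩ.

R_L(min) ≈ 11.3 kΩ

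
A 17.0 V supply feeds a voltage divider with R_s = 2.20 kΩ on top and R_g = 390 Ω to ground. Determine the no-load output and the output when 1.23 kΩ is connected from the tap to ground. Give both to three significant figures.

Unloaded: 2.56 V; loaded: 2.02 V

Open-circuit: V = 17.0 × 390/(2200 + 390) = 2.56 V.
With the load, R_g becomes R_g‖R_L = 296.1 Ω, so V = 17.0 × 296.1/2496 = 2.02 V.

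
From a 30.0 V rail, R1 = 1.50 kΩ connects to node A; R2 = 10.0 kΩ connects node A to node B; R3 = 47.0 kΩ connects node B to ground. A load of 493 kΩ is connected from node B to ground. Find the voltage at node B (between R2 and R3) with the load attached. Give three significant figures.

V ≈ 23.7 V

At node B, R3 is in parallel with the load: R3‖R_L = 42.91 kΩ.
Below node A the resistance is R2 + (R3‖R_L) = 52.91 kΩ, so V_A = 30.0 × 52.91/54.41 = 29.17 V.
Then V_B = V_A × (R3‖R_L)/(R2 + R3‖R_L) = 29.17 × 42.91/52.91 = 23.7 V.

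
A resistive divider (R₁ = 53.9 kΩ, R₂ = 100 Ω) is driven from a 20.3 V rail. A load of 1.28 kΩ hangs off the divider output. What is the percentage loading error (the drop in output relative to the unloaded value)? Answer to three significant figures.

The divider's output (Thévenin) resistance is R₁‖R₂ = 99.81 Ω.
Fractional drop under load = R_th/(R_th + R_L) = 99.81 / (99.81 + 1280) = 0.07234.
So the output falls by 7.23 %.

7.23 %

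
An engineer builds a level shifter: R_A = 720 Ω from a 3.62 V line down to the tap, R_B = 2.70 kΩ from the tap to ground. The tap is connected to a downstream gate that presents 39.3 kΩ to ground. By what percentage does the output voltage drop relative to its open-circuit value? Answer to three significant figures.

1.43 %

The divider's output (Thévenin) resistance is R_A‖R_B = 568.4 Ω.
Fractional drop under load = R_th/(R_th + R_L) = 568.4 / (568.4 + 39300) = 0.01426.
So the output falls by 1.43 %.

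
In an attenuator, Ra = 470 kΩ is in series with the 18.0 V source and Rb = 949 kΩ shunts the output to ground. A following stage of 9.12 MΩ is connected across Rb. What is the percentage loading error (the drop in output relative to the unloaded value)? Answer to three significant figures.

3.33 %

The divider's output (Thévenin) resistance is Ra‖Rb = 314.3 kΩ.
Fractional drop under load = R_th/(R_th + R_L) = 314.3 / (314.3 + 9120) = 0.03332.
So the output falls by 3.33 %.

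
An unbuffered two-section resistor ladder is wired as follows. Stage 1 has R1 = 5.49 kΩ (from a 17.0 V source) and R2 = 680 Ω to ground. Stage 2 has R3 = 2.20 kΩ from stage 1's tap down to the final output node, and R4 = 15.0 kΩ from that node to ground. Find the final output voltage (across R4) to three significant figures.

V_out ≈ 1.58 V

Stage 2 presents R3+R4 = 17200 Ω as a load on stage 1's tap.
Stage 1's lower leg becomes R2‖(R3+R4) = 654.1 Ω, so V_mid = 17.0 × 654.1/6144 = 1.810 V.
Stage 2 is itself unloaded: V_out = V_mid × R4/(R3+R4) = 1.810 × 15000/17200 = 1.58 V.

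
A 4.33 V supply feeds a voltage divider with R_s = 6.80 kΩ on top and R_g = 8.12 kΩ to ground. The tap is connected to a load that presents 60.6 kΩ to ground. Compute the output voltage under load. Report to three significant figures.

The load sits in parallel with R_g: R_g‖R_L = (8.12 × 60.6) / (8.12 + 60.6) = 7.161 kΩ.
V_out = 4.33 × 7.161 / (6.80 + 7.161) = 4.33 × 7.161/13.96 = 2.22 V.

V_out ≈ 2.22 V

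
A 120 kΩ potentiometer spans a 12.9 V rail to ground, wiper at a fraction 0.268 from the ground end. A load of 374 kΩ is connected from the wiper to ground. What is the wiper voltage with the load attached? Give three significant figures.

V ≈ 3.25 V

The wiper splits the pot into (1−α)R = 87.84 kΩ above and αR = 32.16 kΩ below.
Lower section ‖ load = 29.61 kΩ.
V_wiper = 12.9 × 29.61/(87.84 + 29.61) = 3.25 V.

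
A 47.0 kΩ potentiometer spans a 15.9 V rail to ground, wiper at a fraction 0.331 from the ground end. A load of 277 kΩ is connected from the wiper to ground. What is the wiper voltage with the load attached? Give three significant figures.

The wiper splits the pot into (1−α)R = 31.44 kΩ above and αR = 15.56 kΩ below.
Lower section ‖ load = 14.73 kΩ.
V_wiper = 15.9 × 14.73/(31.44 + 14.73) = 5.07 V.

V ≈ 5.07 V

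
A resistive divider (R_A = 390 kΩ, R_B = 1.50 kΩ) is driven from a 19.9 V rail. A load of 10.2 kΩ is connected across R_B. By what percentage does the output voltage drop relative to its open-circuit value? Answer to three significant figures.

12.8 %

The divider's output (Thévenin) resistance is R_A‖R_B = 1.494 kΩ.
Fractional drop under load = R_th/(R_th + R_L) = 1.494 / (1.494 + 10.2) = 0.1278.
So the output falls by 12.8 %.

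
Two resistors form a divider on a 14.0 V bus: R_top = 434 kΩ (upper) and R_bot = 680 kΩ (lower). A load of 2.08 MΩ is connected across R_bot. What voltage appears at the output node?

The load sits in parallel with R_bot: R_bot‖R_L = (680 × 2080) / (680 + 2080) = 512.5 kΩ.
V_out = 14.0 × 512.5 / (434 + 512.5) = 14.0 × 512.5/946.5 = 7.58 V.

V_out ≈ 7.58 V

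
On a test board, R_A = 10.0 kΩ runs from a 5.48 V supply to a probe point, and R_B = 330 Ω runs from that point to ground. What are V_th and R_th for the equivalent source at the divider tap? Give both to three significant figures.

V_th is the open-circuit tap voltage: 5.48 × 330/(10000 + 330) = 0.175 V.
With the supply zeroed, R_A and R_B appear in parallel from the tap: R_th = R_A‖R_B = (10000 × 330)/10330 = 319 Ω.

V_th = 0.175 V, R_th = 319 Ω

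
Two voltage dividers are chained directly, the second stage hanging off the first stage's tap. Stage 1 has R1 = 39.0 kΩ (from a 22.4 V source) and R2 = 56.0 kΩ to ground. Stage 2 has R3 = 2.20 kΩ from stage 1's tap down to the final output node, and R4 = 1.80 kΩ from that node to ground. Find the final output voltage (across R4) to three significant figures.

Stage 2 presents R3+R4 = 4.000 kΩ as a load on stage 1's tap.
Stage 1's lower leg becomes R2‖(R3+R4) = 3.733 kΩ, so V_mid = 22.4 × 3.733/42.73 = 1.957 V.
Stage 2 is itself unloaded: V_out = V_mid × R4/(R3+R4) = 1.957 × 1.80/4.000 = 0.881 V.

V_out ≈ 0.881 V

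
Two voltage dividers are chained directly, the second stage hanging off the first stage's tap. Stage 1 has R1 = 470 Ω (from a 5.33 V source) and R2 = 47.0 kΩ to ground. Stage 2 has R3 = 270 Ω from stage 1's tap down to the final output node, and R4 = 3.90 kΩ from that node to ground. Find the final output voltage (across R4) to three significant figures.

Stage 2 presents R3+R4 = 4170 Ω as a load on stage 1's tap.
Stage 1's lower leg becomes R2‖(R3+R4) = 3830 Ω, so V_mid = 5.33 × 3830/4300 = 4.747 V.
Stage 2 is itself unloaded: V_out = V_mid × R4/(R3+R4) = 4.747 × 3900/4170 = 4.44 V.

V_out ≈ 4.44 V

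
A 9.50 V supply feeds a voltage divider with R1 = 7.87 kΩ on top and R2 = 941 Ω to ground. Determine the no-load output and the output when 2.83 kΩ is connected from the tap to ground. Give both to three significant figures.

Unloaded: 1.01 V; loaded: 0.782 V

Open-circuit: V = 9.50 × 941/(7870 + 941) = 1.01 V.
With the load, R2 becomes R2‖R_L = 706.2 Ω, so V = 9.50 × 706.2/8576 = 0.782 V.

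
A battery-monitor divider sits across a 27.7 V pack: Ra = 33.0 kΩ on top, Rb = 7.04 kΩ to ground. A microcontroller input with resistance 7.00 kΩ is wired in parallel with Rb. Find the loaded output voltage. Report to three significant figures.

V_out ≈ 2.66 V

The load sits in parallel with Rb: Rb‖R_L = (7.04 × 7.00) / (7.04 + 7.00) = 3.510 kΩ.
V_out = 27.7 × 3.510 / (33.0 + 3.510) = 27.7 × 3.510/36.51 = 2.66 V.
(Unloaded it would have been 4.87 V.)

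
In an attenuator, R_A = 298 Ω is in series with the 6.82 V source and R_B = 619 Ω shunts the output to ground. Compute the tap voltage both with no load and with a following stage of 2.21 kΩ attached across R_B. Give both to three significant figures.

Unloaded: 4.60 V; loaded: 4.22 V

Open-circuit: V = 6.82 × 619/(298 + 619) = 4.60 V.
With the load, R_B becomes R_B‖R_L = 483.6 Ω, so V = 6.82 × 483.6/781.6 = 4.22 V.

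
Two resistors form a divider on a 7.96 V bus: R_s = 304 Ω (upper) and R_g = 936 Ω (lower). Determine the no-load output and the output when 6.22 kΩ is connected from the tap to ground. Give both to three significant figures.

Open-circuit: V = 7.96 × 936/(304 + 936) = 6.01 V.
With the load, R_g becomes R_g‖R_L = 813.6 Ω, so V = 7.96 × 813.6/1118 = 5.79 V.

Unloaded: 6.01 V; loaded: 5.79 V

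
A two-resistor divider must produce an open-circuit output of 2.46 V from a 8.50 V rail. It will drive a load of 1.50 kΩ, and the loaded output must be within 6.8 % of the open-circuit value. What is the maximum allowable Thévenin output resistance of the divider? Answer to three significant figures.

R_th ≤ 109 Ω

Loading drop = R_th/(R_th + R_L) ≤ 0.0680, so R_th ≤ R_L · ε/(1−ε) = 1.50 kΩ × 0.0680/0.9320 = 109 Ω.
(Any R1, R2 with R2/(R1+R2) = 0.289 and R1‖R2 ≤ 109 Ω will meet the spec.)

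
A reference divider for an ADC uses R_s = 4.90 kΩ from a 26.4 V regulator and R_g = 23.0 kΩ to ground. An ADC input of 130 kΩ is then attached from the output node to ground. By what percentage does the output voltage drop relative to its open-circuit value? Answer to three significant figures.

The divider's output (Thévenin) resistance is R_s‖R_g = 4.039 kΩ.
Fractional drop under load = R_th/(R_th + R_L) = 4.039 / (4.039 + 130) = 0.03014.
So the output falls by 3.01 %.

3.01 %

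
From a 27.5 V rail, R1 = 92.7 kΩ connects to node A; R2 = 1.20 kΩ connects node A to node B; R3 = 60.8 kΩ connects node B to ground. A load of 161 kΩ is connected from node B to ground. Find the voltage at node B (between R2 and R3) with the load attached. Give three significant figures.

At node B, R3 is in parallel with the load: R3‖R_L = 44.13 kΩ.
Below node A the resistance is R2 + (R3‖R_L) = 45.33 kΩ, so V_A = 27.5 × 45.33/138.0 = 9.032 V.
Then V_B = V_A × (R3‖R_L)/(R2 + R3‖R_L) = 9.032 × 44.13/45.33 = 8.79 V.

V ≈ 8.79 V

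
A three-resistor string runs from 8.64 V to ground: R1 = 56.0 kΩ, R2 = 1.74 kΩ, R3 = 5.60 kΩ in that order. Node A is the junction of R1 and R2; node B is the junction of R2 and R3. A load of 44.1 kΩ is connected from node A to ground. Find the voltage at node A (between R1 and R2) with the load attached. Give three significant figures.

V ≈ 0.873 V

Below node A the series string R2+R3 = 7.340 kΩ sits in parallel with the 44.1 kΩ load: 6.293 kΩ.
V_A = 8.64 × 6.293/(56.0 + 6.293) = 0.873 V.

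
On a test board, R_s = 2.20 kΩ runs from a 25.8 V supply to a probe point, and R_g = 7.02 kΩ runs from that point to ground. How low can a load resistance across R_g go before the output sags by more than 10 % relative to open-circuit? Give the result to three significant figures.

R_L(min) ≈ 15.1 kΩ

Output resistance R_th = R_s‖R_g = (2.20 × 7.02)/9.220 = 1.675 kΩ.
The fractional drop is R_th/(R_th + R_L); requiring this ≤ 0.100 gives R_L ≥ R_th(1/0.100 − 1) = 1.675 × 9.000 = 15.1 kΩ.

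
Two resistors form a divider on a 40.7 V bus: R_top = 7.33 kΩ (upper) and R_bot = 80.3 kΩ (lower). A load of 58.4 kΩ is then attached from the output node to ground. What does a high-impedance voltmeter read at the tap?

The load sits in parallel with R_bot: R_bot‖R_L = (80.3 × 58.4) / (80.3 + 58.4) = 33.81 kΩ.
V_out = 40.7 × 33.81 / (7.33 + 33.81) = 40.7 × 33.81/41.14 = 33.4 V.
(Unloaded it would have been 37.3 V.)

V_out ≈ 33.4 V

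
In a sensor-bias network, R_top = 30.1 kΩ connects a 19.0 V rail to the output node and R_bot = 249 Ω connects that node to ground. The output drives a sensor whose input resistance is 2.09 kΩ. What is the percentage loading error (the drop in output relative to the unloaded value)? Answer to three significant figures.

10.6 %

Unloaded V = 19.0 × 249/30350 = 0.15589 V.
Loaded: R_bot‖R_L = 222.5 Ω, giving V = 19.0 × 222.5/30320 = 0.13941 V.
Drop = (0.15589 − 0.13941) / 0.15589 = 10.6 %.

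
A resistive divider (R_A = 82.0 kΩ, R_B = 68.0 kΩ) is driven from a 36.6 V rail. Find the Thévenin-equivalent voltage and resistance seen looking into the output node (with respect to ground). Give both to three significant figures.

V_th is the open-circuit tap voltage: 36.6 × 68.0/(82.0 + 68.0) = 16.6 V.
With the supply zeroed, R_A and R_B appear in parallel from the tap: R_th = R_A‖R_B = (82.0 × 68.0)/150.0 = 37.2 kΩ.

V_th = 16.6 V, R_th = 37.2 kΩ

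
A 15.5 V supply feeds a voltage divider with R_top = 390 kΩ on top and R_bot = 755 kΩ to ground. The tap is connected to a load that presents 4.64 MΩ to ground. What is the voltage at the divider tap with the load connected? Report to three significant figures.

The load sits in parallel with R_bot: R_bot‖R_L = (755 × 4640) / (755 + 4640) = 649.3 kΩ.
V_out = 15.5 × 649.3 / (390 + 649.3) = 15.5 × 649.3/1039 = 9.68 V.

V_out ≈ 9.68 V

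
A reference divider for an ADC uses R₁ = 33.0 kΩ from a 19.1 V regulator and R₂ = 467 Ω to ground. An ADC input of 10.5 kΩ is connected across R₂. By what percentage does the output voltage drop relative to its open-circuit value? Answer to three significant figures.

The divider's output (Thévenin) resistance is R₁‖R₂ = 460.5 Ω.
Fractional drop under load = R_th/(R_th + R_L) = 460.5 / (460.5 + 10500) = 0.04201.
So the output falls by 4.20 %.

4.20 %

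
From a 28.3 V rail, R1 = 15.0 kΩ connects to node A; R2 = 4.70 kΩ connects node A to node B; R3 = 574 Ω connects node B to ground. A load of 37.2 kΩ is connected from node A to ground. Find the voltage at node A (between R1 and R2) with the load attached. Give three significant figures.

V ≈ 6.66 V

Below node A the series string R2+R3 = 5274 Ω sits in parallel with the 37200 Ω load: 4619 Ω.
V_A = 28.3 × 4619/(15000 + 4619) = 6.66 V.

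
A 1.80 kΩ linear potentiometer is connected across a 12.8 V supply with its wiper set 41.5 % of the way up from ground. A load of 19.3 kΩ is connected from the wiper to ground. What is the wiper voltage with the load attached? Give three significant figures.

V ≈ 5.19 V

The wiper splits the pot into (1−α)R = 1053 Ω above and αR = 747.0 Ω below.
Lower section ‖ load = 719.2 Ω.
V_wiper = 12.8 × 719.2/(1053 + 719.2) = 5.19 V.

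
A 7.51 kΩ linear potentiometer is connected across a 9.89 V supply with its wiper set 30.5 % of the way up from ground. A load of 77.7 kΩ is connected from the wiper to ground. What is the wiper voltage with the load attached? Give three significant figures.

V ≈ 2.96 V

The wiper splits the pot into (1−α)R = 5.219 kΩ above and αR = 2.291 kΩ below.
Lower section ‖ load = 2.225 kΩ.
V_wiper = 9.89 × 2.225/(5.219 + 2.225) = 2.96 V.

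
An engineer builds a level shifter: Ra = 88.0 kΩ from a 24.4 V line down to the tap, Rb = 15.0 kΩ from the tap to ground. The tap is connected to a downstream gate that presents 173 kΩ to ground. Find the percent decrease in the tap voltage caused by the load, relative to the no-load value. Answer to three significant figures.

6.90 %

The divider's output (Thévenin) resistance is Ra‖Rb = 12.82 kΩ.
Fractional drop under load = R_th/(R_th + R_L) = 12.82 / (12.82 + 173) = 0.06897.
So the output falls by 6.90 %.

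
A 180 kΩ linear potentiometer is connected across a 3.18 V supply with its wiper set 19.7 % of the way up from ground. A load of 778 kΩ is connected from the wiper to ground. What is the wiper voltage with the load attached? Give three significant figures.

V ≈ 0.604 V

The wiper splits the pot into (1−α)R = 144.5 kΩ above and αR = 35.46 kΩ below.
Lower section ‖ load = 33.91 kΩ.
V_wiper = 3.18 × 33.91/(144.5 + 33.91) = 0.604 V.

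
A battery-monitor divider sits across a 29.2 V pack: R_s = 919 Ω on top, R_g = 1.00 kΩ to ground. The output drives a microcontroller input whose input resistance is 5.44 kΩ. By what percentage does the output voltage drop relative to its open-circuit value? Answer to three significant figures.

The divider's output (Thévenin) resistance is R_s‖R_g = 478.9 Ω.
Fractional drop under load = R_th/(R_th + R_L) = 478.9 / (478.9 + 5440) = 0.08091.
So the output falls by 8.09 %.

8.09 %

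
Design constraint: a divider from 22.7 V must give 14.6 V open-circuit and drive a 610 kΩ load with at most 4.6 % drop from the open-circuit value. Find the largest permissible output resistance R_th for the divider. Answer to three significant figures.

R_th ≤ 29.4 kΩ

Loading drop = R_th/(R_th + R_L) ≤ 0.0460, so R_th ≤ R_L · ε/(1−ε) = 610 kΩ × 0.0460/0.9540 = 29.4 kΩ.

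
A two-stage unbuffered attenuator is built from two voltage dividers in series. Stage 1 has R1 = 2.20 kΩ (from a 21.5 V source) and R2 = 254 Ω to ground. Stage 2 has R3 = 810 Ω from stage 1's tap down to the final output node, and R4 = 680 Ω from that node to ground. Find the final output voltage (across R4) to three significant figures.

V_out ≈ 0.881 V

Stage 2 presents R3+R4 = 1490 Ω as a load on stage 1's tap.
Stage 1's lower leg becomes R2‖(R3+R4) = 217.0 Ω, so V_mid = 21.5 × 217.0/2417 = 1.930 V.
Stage 2 is itself unloaded: V_out = V_mid × R4/(R3+R4) = 1.930 × 680/1490 = 0.881 V.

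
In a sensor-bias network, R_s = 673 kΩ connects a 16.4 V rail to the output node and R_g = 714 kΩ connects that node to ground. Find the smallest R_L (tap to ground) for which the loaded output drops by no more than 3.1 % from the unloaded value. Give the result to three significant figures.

R_L(min) ≈ 10.8 MΩ

Output resistance R_th = R_s‖R_g = (673 × 714)/1387 = 346.4 kΩ.
The fractional drop is R_th/(R_th + R_L); requiring this ≤ 0.0310 gives R_L ≥ R_th(1/0.0310 − 1) = 346.4 × 31.26 = 10.8 MΩ.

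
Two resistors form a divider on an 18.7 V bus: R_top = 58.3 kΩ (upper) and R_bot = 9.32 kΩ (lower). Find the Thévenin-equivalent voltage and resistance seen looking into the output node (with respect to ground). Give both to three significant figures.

V_th = 2.58 V, R_th = 8.04 kΩ

V_th is the open-circuit tap voltage: 18.7 × 9.32/(58.3 + 9.32) = 2.58 V.
With the supply zeroed, R_top and R_bot appear in parallel from the tap: R_th = R_top‖R_bot = (58.3 × 9.32)/67.62 = 8.04 kΩ.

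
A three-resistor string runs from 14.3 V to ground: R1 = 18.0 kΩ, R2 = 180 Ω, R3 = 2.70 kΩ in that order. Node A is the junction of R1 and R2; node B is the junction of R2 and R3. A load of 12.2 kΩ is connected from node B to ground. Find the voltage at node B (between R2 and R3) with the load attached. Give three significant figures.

At node B, R3 is in parallel with the load: R3‖R_L = 2211 Ω.
Below node A the resistance is R2 + (R3‖R_L) = 2391 Ω, so V_A = 14.3 × 2391/20390 = 1.677 V.
Then V_B = V_A × (R3‖R_L)/(R2 + R3‖R_L) = 1.677 × 2211/2391 = 1.55 V.

V ≈ 1.55 V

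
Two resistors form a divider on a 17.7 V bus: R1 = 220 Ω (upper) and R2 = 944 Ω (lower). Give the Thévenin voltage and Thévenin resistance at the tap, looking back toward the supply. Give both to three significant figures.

V_th is the open-circuit tap voltage: 17.7 × 944/(220 + 944) = 14.4 V.
With the supply zeroed, R1 and R2 appear in parallel from the tap: R_th = R1‖R2 = (220 × 944)/1164 = 178 Ω.

V_th = 14.4 V, R_th = 178 Ω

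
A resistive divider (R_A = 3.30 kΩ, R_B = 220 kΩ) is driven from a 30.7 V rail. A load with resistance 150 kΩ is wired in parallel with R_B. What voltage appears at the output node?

The load sits in parallel with R_B: R_B‖R_L = (220 × 150) / (220 + 150) = 89.19 kΩ.
V_out = 30.7 × 89.19 / (3.30 + 89.19) = 30.7 × 89.19/92.49 = 29.6 V.

V_out ≈ 29.6 V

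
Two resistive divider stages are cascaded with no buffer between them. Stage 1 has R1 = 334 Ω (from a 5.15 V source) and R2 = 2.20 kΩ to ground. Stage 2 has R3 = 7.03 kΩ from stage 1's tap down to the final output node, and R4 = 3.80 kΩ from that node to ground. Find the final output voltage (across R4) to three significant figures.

Stage 2 presents R3+R4 = 10830 Ω as a load on stage 1's tap.
Stage 1's lower leg becomes R2‖(R3+R4) = 1829 Ω, so V_mid = 5.15 × 1829/2163 = 4.355 V.
Stage 2 is itself unloaded: V_out = V_mid × R4/(R3+R4) = 4.355 × 3800/10830 = 1.53 V.

V_out ≈ 1.53 V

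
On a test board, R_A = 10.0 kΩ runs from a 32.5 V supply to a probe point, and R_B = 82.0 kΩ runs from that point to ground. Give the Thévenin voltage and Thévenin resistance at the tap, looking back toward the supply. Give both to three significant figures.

V_th = 29.0 V, R_th = 8.91 kΩ

V_th is the open-circuit tap voltage: 32.5 × 82.0/(10.0 + 82.0) = 29.0 V.
With the supply zeroed, R_A and R_B appear in parallel from the tap: R_th = R_A‖R_B = (10.0 × 82.0)/92.00 = 8.91 kΩ.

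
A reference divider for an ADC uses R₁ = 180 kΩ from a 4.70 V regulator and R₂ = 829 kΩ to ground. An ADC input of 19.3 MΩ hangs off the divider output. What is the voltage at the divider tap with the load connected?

The load sits in parallel with R₂: R₂‖R_L = (829 × 19300) / (829 + 19300) = 794.9 kΩ.
V_out = 4.70 × 794.9 / (180 + 794.9) = 4.70 × 794.9/974.9 = 3.83 V.

V_out ≈ 3.83 V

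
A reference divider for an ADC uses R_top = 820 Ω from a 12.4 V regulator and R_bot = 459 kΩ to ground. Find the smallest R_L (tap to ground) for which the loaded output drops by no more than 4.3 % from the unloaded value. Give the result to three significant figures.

R_L(min) ≈ 18.2 kΩ

Output resistance R_th = R_top‖R_bot = (820 × 459000)/459800 = 818.5 Ω.
The fractional drop is R_th/(R_th + R_L); requiring this ≤ 0.0430 gives R_L ≥ R_th(1/0.0430 − 1) = 818.5 × 22.26 = 18.2 kΩ.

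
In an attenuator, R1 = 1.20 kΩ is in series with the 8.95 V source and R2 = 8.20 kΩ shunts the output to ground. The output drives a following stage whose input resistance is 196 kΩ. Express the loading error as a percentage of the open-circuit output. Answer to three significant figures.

The divider's output (Thévenin) resistance is R1‖R2 = 1.047 kΩ.
Fractional drop under load = R_th/(R_th + R_L) = 1.047 / (1.047 + 196) = 0.005312.
So the output falls by 0.531 %.

0.531 %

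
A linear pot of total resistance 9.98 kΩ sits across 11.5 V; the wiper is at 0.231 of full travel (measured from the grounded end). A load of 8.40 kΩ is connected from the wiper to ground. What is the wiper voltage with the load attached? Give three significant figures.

V ≈ 2.19 V

The wiper splits the pot into (1−α)R = 7.675 kΩ above and αR = 2.305 kΩ below.
Lower section ‖ load = 1.809 kΩ.
V_wiper = 11.5 × 1.809/(7.675 + 1.809) = 2.19 V.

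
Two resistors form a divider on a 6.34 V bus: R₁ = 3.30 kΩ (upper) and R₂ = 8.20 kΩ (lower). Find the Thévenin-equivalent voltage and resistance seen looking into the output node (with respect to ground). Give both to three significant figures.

V_th is the open-circuit tap voltage: 6.34 × 8.20/(3.30 + 8.20) = 4.52 V.
With the supply zeroed, R₁ and R₂ appear in parallel from the tap: R_th = R₁‖R₂ = (3.30 × 8.20)/11.50 = 2.35 kΩ.

V_th = 4.52 V, R_th = 2.35 kΩ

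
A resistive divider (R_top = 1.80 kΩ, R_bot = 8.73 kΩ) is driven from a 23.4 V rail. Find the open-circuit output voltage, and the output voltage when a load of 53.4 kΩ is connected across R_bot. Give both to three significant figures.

Open-circuit: V = 23.4 × 8.73/(1.80 + 8.73) = 19.4 V.
With the load, R_bot becomes R_bot‖R_L = 7.503 kΩ, so V = 23.4 × 7.503/9.303 = 18.9 V.

Unloaded: 19.4 V; loaded: 18.9 V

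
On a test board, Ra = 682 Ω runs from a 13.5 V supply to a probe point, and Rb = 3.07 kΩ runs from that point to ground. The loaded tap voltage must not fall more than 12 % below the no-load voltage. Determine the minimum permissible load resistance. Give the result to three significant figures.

Output resistance R_th = Ra‖Rb = (682 × 3070)/3752 = 558.0 Ω.
The fractional drop is R_th/(R_th + R_L); requiring this ≤ 0.120 gives R_L ≥ R_th(1/0.120 − 1) = 558.0 × 7.333 = 4.09 kΩ.

R_L(min) ≈ 4.09 kΩ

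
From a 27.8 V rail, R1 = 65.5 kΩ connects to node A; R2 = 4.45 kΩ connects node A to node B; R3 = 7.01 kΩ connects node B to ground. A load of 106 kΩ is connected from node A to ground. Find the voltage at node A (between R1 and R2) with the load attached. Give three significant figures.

V ≈ 3.79 V

Below node A the series string R2+R3 = 11.46 kΩ sits in parallel with the 106 kΩ load: 10.34 kΩ.
V_A = 27.8 × 10.34/(65.5 + 10.34) = 3.79 V.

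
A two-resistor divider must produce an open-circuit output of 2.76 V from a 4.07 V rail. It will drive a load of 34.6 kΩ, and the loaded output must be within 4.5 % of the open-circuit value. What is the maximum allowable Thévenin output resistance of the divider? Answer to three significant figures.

R_th ≤ 1.63 kΩ

Loading drop = R_th/(R_th + R_L) ≤ 0.0450, so R_th ≤ R_L · ε/(1−ε) = 34.6 kΩ × 0.0450/0.9550 = 1.63 kΩ.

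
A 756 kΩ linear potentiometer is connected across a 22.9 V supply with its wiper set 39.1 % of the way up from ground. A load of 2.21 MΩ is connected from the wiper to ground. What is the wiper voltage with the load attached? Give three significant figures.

V ≈ 8.28 V

The wiper splits the pot into (1−α)R = 460.4 kΩ above and αR = 295.6 kΩ below.
Lower section ‖ load = 260.7 kΩ.
V_wiper = 22.9 × 260.7/(460.4 + 260.7) = 8.28 V.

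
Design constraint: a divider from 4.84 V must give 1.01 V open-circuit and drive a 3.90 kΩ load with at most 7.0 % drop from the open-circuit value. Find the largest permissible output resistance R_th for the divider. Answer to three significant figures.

Loading drop = R_th/(R_th + R_L) ≤ 0.0700, so R_th ≤ R_L · ε/(1−ε) = 3.90 kΩ × 0.0700/0.9300 = 294 Ω.

R_th ≤ 294 Ω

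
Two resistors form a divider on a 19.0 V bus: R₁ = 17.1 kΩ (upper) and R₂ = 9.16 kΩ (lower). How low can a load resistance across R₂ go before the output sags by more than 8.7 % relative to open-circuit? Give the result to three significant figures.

R_L(min) ≈ 62.6 kΩ

Output resistance R_th = R₁‖R₂ = (17.1 × 9.16)/26.26 = 5.965 kΩ.
The fractional drop is R_th/(R_th + R_L); requiring this ≤ 0.0870 gives R_L ≥ R_th(1/0.0870 − 1) = 5.965 × 10.49 = 62.6 kΩ.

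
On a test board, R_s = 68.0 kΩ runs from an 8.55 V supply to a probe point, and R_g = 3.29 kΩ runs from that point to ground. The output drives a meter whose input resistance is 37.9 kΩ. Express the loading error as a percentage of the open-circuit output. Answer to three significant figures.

7.65 %

The divider's output (Thévenin) resistance is R_s‖R_g = 3.138 kΩ.
Fractional drop under load = R_th/(R_th + R_L) = 3.138 / (3.138 + 37.9) = 0.07647.
So the output falls by 7.65 %.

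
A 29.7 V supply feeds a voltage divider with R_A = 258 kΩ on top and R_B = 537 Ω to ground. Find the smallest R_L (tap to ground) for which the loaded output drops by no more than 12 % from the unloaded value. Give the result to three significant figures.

R_L(min) ≈ 3.93 kΩ

Output resistance R_th = R_A‖R_B = (258000 × 537)/258500 = 535.9 Ω.
The fractional drop is R_th/(R_th + R_L); requiring this ≤ 0.120 gives R_L ≥ R_th(1/0.120 − 1) = 535.9 × 7.333 = 3.93 kΩ.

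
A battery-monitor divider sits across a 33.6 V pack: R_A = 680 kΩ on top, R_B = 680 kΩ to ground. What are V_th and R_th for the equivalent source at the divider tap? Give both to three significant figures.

V_th is the open-circuit tap voltage: 33.6 × 680/(680 + 680) = 16.8 V.
With the supply zeroed, R_A and R_B appear in parallel from the tap: R_th = R_A‖R_B = (680 × 680)/1360 = 340 kΩ.

V_th = 16.8 V, R_th = 340 kΩ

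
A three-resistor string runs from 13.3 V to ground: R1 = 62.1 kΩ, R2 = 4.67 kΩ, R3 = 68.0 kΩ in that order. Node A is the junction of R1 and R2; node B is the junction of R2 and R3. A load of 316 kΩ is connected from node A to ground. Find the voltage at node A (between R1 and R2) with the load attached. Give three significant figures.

Below node A the series string R2+R3 = 72.67 kΩ sits in parallel with the 316 kΩ load: 59.08 kΩ.
V_A = 13.3 × 59.08/(62.1 + 59.08) = 6.48 V.

V ≈ 6.48 V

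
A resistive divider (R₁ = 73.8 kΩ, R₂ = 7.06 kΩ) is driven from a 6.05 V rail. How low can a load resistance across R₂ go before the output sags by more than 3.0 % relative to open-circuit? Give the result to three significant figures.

Output resistance R_th = R₁‖R₂ = (73.8 × 7.06)/80.86 = 6.444 kΩ.
The fractional drop is R_th/(R_th + R_L); requiring this ≤ 0.0300 gives R_L ≥ R_th(1/0.0300 − 1) = 6.444 × 32.33 = 208 kΩ.

R_L(min) ≈ 208 kΩ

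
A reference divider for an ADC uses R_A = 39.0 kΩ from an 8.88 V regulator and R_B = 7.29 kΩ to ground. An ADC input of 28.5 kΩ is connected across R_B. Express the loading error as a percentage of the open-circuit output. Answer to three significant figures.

The divider's output (Thévenin) resistance is R_A‖R_B = 6.142 kΩ.
Fractional drop under load = R_th/(R_th + R_L) = 6.142 / (6.142 + 28.5) = 0.1773.
So the output falls by 17.7 %.

17.7 %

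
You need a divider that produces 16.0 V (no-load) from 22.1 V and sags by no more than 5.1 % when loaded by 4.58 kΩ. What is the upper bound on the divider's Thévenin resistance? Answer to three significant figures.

R_th ≤ 246 Ω

Loading drop = R_th/(R_th + R_L) ≤ 0.0510, so R_th ≤ R_L · ε/(1−ε) = 4.58 kΩ × 0.0510/0.9490 = 246 Ω.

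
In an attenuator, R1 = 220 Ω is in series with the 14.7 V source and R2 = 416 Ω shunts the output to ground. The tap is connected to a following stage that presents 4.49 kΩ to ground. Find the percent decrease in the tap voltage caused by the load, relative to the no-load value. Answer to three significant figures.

The divider's output (Thévenin) resistance is R1‖R2 = 143.9 Ω.
Fractional drop under load = R_th/(R_th + R_L) = 143.9 / (143.9 + 4490) = 0.03105.
So the output falls by 3.11 %.

3.11 %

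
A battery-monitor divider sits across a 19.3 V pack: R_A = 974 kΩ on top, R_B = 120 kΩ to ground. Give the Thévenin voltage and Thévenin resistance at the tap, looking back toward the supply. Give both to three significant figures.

V_th is the open-circuit tap voltage: 19.3 × 120/(974 + 120) = 2.12 V.
With the supply zeroed, R_A and R_B appear in parallel from the tap: R_th = R_A‖R_B = (974 × 120)/1094 = 107 kΩ.

V_th = 2.12 V, R_th = 107 kΩ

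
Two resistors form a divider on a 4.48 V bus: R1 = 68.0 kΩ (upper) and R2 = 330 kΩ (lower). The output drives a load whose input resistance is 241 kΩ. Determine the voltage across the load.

V_out ≈ 3.01 V

The load sits in parallel with R2: R2‖R_L = (330 × 241) / (330 + 241) = 139.3 kΩ.
V_out = 4.48 × 139.3 / (68.0 + 139.3) = 4.48 × 139.3/207.3 = 3.01 V.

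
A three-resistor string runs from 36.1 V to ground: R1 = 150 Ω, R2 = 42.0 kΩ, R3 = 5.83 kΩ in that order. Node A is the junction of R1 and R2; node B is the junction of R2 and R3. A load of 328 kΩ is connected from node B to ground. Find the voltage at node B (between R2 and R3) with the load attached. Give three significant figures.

V ≈ 4.32 V

At node B, R3 is in parallel with the load: R3‖R_L = 5728 Ω.
Below node A the resistance is R2 + (R3‖R_L) = 47730 Ω, so V_A = 36.1 × 47730/47880 = 35.99 V.
Then V_B = V_A × (R3‖R_L)/(R2 + R3‖R_L) = 35.99 × 5728/47730 = 4.32 V.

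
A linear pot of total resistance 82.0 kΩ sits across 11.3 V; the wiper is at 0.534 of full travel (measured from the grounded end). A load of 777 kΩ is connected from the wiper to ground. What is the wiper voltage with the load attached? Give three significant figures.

V ≈ 5.88 V

The wiper splits the pot into (1−α)R = 38.21 kΩ above and αR = 43.79 kΩ below.
Lower section ‖ load = 41.45 kΩ.
V_wiper = 11.3 × 41.45/(38.21 + 41.45) = 5.88 V.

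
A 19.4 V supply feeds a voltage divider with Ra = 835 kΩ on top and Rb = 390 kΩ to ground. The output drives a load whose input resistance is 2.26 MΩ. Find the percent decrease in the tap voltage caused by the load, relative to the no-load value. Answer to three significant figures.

Unloaded V = 19.4 × 390/1225 = 6.1763 V.
Loaded: Rb‖R_L = 332.6 kΩ, giving V = 19.4 × 332.6/1168 = 5.5263 V.
Drop = (6.1763 − 5.5263) / 6.1763 = 10.5 %.

10.5 %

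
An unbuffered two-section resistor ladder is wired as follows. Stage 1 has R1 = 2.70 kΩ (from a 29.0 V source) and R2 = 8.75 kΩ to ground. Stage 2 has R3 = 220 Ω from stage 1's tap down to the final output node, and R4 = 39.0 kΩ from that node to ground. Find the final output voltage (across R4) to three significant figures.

Stage 2 presents R3+R4 = 39220 Ω as a load on stage 1's tap.
Stage 1's lower leg becomes R2‖(R3+R4) = 7154 Ω, so V_mid = 29.0 × 7154/9854 = 21.05 V.
Stage 2 is itself unloaded: V_out = V_mid × R4/(R3+R4) = 21.05 × 39000/39220 = 20.9 V.

V_out ≈ 20.9 V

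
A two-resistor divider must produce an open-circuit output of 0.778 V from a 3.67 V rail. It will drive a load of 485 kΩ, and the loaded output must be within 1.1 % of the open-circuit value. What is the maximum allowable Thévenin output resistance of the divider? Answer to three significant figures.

Loading drop = R_th/(R_th + R_L) ≤ 0.0110, so R_th ≤ R_L · ε/(1−ε) = 485 kΩ × 0.0110/0.9890 = 5.39 kΩ.

R_th ≤ 5.39 kΩ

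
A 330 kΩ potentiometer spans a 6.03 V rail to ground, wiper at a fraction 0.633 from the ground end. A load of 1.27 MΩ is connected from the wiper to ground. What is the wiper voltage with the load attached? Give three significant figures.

V ≈ 3.60 V

The wiper splits the pot into (1−α)R = 121.1 kΩ above and αR = 208.9 kΩ below.
Lower section ‖ load = 179.4 kΩ.
V_wiper = 6.03 × 179.4/(121.1 + 179.4) = 3.60 V.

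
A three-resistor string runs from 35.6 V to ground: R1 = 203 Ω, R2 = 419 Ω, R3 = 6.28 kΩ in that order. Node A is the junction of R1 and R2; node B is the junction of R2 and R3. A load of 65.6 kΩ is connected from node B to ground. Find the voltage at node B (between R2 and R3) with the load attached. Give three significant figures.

V ≈ 32.1 V

At node B, R3 is in parallel with the load: R3‖R_L = 5731 Ω.
Below node A the resistance is R2 + (R3‖R_L) = 6150 Ω, so V_A = 35.6 × 6150/6353 = 34.46 V.
Then V_B = V_A × (R3‖R_L)/(R2 + R3‖R_L) = 34.46 × 5731/6150 = 32.1 V.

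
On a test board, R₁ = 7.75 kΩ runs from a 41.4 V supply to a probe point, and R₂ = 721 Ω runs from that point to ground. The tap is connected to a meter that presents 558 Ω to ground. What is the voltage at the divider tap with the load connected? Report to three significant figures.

The load sits in parallel with R₂: R₂‖R_L = (721 × 558) / (721 + 558) = 314.6 Ω.
V_out = 41.4 × 314.6 / (7750 + 314.6) = 41.4 × 314.6/8065 = 1.61 V.

V_out ≈ 1.61 V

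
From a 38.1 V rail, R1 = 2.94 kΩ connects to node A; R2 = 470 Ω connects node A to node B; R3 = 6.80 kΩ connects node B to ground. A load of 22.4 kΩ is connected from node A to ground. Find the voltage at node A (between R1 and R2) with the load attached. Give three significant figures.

V ≈ 24.8 V

Below node A the series string R2+R3 = 7270 Ω sits in parallel with the 22400 Ω load: 5489 Ω.
V_A = 38.1 × 5489/(2940 + 5489) = 24.8 V.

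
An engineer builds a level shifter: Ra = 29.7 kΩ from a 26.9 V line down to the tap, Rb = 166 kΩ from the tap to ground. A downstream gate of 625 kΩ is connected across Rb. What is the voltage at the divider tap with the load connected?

The load sits in parallel with Rb: Rb‖R_L = (166 × 625) / (166 + 625) = 131.2 kΩ.
V_out = 26.9 × 131.2 / (29.7 + 131.2) = 26.9 × 131.2/160.9 = 21.9 V.
(Unloaded it would have been 22.8 V.)

V_out ≈ 21.9 V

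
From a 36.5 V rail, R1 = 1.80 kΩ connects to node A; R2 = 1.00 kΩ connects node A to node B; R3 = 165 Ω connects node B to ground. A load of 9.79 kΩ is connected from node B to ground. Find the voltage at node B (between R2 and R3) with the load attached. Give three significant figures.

At node B, R3 is in parallel with the load: R3‖R_L = 162.3 Ω.
Below node A the resistance is R2 + (R3‖R_L) = 1162 Ω, so V_A = 36.5 × 1162/2962 = 14.32 V.
Then V_B = V_A × (R3‖R_L)/(R2 + R3‖R_L) = 14.32 × 162.3/1162 = 2.00 V.

V ≈ 2.00 V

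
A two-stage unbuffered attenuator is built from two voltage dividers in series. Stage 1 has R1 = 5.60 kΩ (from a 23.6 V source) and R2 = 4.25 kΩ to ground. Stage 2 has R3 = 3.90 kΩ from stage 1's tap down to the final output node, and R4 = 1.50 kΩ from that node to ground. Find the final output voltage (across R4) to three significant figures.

V_out ≈ 1.95 V

Stage 2 presents R3+R4 = 5.400 kΩ as a load on stage 1's tap.
Stage 1's lower leg becomes R2‖(R3+R4) = 2.378 kΩ, so V_mid = 23.6 × 2.378/7.978 = 7.035 V.
Stage 2 is itself unloaded: V_out = V_mid × R4/(R3+R4) = 7.035 × 1.50/5.400 = 1.95 V.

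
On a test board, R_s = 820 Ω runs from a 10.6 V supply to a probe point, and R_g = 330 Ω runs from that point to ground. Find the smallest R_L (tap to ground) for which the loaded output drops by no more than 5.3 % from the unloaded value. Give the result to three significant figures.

R_L(min) ≈ 4.20 kΩ

Output resistance R_th = R_s‖R_g = (820 × 330)/1150 = 235.3 Ω.
The fractional drop is R_th/(R_th + R_L); requiring this ≤ 0.0530 gives R_L ≥ R_th(1/0.0530 − 1) = 235.3 × 17.87 = 4.20 kΩ.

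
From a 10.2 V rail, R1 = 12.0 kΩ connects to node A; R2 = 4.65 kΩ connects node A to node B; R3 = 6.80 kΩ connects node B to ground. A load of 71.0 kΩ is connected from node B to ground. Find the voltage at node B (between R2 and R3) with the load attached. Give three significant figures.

At node B, R3 is in parallel with the load: R3‖R_L = 6.206 kΩ.
Below node A the resistance is R2 + (R3‖R_L) = 10.86 kΩ, so V_A = 10.2 × 10.86/22.86 = 4.845 V.
Then V_B = V_A × (R3‖R_L)/(R2 + R3‖R_L) = 4.845 × 6.206/10.86 = 2.77 V.

V ≈ 2.77 V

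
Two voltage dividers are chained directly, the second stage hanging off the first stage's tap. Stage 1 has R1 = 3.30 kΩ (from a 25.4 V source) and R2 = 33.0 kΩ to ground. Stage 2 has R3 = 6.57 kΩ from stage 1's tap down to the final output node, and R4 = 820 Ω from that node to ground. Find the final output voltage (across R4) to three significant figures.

V_out ≈ 1.82 V

Stage 2 presents R3+R4 = 7390 Ω as a load on stage 1's tap.
Stage 1's lower leg becomes R2‖(R3+R4) = 6038 Ω, so V_mid = 25.4 × 6038/9338 = 16.42 V.
Stage 2 is itself unloaded: V_out = V_mid × R4/(R3+R4) = 16.42 × 820/7390 = 1.82 V.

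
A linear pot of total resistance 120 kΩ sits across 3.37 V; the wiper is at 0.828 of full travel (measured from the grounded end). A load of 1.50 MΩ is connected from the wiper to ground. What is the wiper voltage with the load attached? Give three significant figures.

V ≈ 2.76 V

The wiper splits the pot into (1−α)R = 20.64 kΩ above and αR = 99.36 kΩ below.
Lower section ‖ load = 93.19 kΩ.
V_wiper = 3.37 × 93.19/(20.64 + 93.19) = 2.76 V.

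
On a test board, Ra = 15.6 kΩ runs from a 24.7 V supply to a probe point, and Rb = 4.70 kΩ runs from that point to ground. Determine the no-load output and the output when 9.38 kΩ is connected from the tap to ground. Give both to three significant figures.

Open-circuit: V = 24.7 × 4.70/(15.6 + 4.70) = 5.72 V.
With the load, Rb becomes Rb‖R_L = 3.131 kΩ, so V = 24.7 × 3.131/18.73 = 4.13 V.

Unloaded: 5.72 V; loaded: 4.13 V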